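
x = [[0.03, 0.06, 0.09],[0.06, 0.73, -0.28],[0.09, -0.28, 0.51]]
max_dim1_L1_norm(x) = 1.07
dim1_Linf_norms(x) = [0.09, 0.73, 0.51]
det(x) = -0.00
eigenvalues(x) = [-0.01, 0.36, 0.92]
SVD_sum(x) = [[0.0, -0.0, 0.00], [-0.0, 0.63, -0.43], [0.0, -0.43, 0.29]] + [[0.04, 0.06, 0.09], [0.06, 0.1, 0.15], [0.09, 0.15, 0.22]] + [[-0.01, 0.0, 0.0], [0.00, -0.0, -0.0], [0.0, -0.0, -0.0]]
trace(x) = 1.27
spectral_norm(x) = 0.92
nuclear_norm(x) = 1.28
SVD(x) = [[0.00, -0.32, 0.95], [-0.83, -0.53, -0.18], [0.56, -0.78, -0.26]] @ diag([0.9208335838946551, 0.35514748705574595, 0.0059810709504011525]) @ [[0.00,-0.83,0.56],[-0.32,-0.53,-0.78],[-0.95,0.18,0.26]]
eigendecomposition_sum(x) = [[-0.01, 0.0, 0.00],[0.00, -0.00, -0.0],[0.0, -0.0, -0.0]] + [[0.04, 0.06, 0.09], [0.06, 0.10, 0.15], [0.09, 0.15, 0.22]] + [[0.0, -0.0, 0.0], [-0.00, 0.63, -0.43], [0.0, -0.43, 0.29]]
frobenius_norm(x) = 0.99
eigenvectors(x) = [[-0.95, 0.32, 0.00], [0.18, 0.53, -0.83], [0.26, 0.78, 0.56]]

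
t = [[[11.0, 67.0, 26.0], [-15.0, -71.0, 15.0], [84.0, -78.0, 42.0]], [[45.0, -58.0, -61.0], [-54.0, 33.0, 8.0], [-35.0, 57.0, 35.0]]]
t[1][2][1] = 57.0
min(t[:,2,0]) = -35.0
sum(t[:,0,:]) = 30.0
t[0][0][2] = 26.0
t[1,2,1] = 57.0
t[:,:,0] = [[11.0, -15.0, 84.0], [45.0, -54.0, -35.0]]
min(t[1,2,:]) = -35.0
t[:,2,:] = [[84.0, -78.0, 42.0], [-35.0, 57.0, 35.0]]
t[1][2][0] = -35.0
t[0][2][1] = -78.0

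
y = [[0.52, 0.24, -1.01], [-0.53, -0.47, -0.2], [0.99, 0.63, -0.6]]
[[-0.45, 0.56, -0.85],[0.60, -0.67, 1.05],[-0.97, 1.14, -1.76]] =y @[[-0.58,0.78,-1.17], [-0.63,0.56,-0.93], [-0.0,-0.02,0.02]]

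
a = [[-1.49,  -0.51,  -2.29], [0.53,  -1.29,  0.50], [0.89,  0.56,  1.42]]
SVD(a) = [[-0.84, -0.05, 0.54], [0.15, -0.98, 0.14], [0.53, 0.2, 0.83]] @ diag([3.317067606382189, 1.4277469006606451, 0.0011324062241720885]) @ [[0.54,0.16,0.83], [-0.19,0.98,-0.07], [0.82,0.12,-0.56]]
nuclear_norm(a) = 4.75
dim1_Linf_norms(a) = [2.29, 1.29, 1.42]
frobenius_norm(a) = 3.61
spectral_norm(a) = 3.32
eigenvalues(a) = [0.06j, -0.06j, (-1.36+0j)]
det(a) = -0.01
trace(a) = -1.36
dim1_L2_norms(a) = [2.78, 1.48, 1.77]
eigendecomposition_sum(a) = [[-0.78+0.04j,(-0.21-0j),-1.18+0.01j],  [-0.11+0.02j,(-0.03+0j),-0.17+0.02j],  [0.53-0.01j,(0.14+0.01j),(0.81+0.02j)]] + [[(-0.78-0.04j), -0.21+0.00j, (-1.18-0.01j)], [(-0.11-0.02j), (-0.03-0j), (-0.17-0.02j)], [(0.53+0.01j), (0.14-0.01j), (0.81-0.02j)]] + [[0.06+0.00j,  (-0.1+0j),  0.07+0.00j], [0.75+0.00j,  (-1.23+0j),  (0.84+0j)], [-0.17-0.00j,  0.28-0.00j,  (-0.19-0j)]]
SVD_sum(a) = [[-1.5, -0.44, -2.29], [0.27, 0.08, 0.41], [0.94, 0.28, 1.44]] + [[0.01, -0.07, 0.0], [0.26, -1.37, 0.09], [-0.05, 0.28, -0.02]] + [[0.0, 0.0, -0.00], [0.00, 0.0, -0.0], [0.0, 0.00, -0.0]]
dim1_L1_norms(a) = [4.29, 2.32, 2.87]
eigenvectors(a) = [[(-0.82+0j), (-0.82-0j), -0.08+0.00j], [-0.12+0.01j, -0.12-0.01j, (-0.97+0j)], [0.56+0.02j, 0.56-0.02j, 0.22+0.00j]]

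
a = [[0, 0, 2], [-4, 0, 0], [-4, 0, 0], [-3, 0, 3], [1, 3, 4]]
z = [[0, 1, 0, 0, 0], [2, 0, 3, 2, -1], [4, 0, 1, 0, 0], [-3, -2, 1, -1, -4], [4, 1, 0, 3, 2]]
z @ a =[[-4, 0, 0], [-19, -3, 6], [-4, 0, 8], [3, -12, -25], [-11, 6, 25]]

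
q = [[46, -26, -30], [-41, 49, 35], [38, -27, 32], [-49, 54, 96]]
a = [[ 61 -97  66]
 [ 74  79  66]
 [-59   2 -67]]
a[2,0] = -59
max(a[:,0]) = 74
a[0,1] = -97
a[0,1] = -97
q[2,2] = 32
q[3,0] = -49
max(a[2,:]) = 2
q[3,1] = 54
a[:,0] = [61, 74, -59]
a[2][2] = -67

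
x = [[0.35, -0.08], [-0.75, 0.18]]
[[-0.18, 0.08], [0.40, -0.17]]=x @ [[-0.46, 0.17], [0.28, -0.21]]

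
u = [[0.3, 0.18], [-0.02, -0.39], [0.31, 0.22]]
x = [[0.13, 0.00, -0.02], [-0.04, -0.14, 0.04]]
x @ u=[[0.03, 0.02], [0.00, 0.06]]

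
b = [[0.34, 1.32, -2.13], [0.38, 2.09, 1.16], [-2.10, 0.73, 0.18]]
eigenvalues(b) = [(-2.22+0j), (2.41+0.46j), (2.41-0.46j)]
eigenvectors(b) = [[0.69+0.00j, -0.20+0.50j, -0.20-0.50j],[-0.24+0.00j, -0.70+0.00j, -0.70-0.00j],[(0.68+0j), (-0.13-0.44j), (-0.13+0.44j)]]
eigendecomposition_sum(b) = [[-0.97+0.00j, (0.48-0j), (-1.1+0j)],  [0.34-0.00j, (-0.17+0j), (0.39-0j)],  [-0.95+0.00j, 0.47-0.00j, -1.08+0.00j]] + [[(0.66+0.25j), 0.42-0.77j, -0.52-0.53j], [(0.02+0.92j), (1.13+0.13j), (0.39-0.88j)], [(-0.57+0.18j), 0.13+0.74j, (0.63+0.08j)]] + [[0.66-0.25j,  0.42+0.77j,  -0.52+0.53j], [0.02-0.92j,  (1.13-0.13j),  0.39+0.88j], [-0.57-0.18j,  (0.13-0.74j),  (0.63-0.08j)]]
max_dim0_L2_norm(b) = 2.58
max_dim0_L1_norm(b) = 4.14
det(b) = -13.41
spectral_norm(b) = 2.59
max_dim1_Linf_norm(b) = 2.13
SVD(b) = [[0.7, -0.70, 0.16], [0.65, 0.53, -0.55], [0.3, 0.49, 0.82]] @ diag([2.5938907694798967, 2.48482140348499, 2.079830105751397]) @ [[-0.05, 0.96, -0.26], [-0.43, 0.21, 0.88], [-0.90, -0.16, -0.40]]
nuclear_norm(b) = 7.16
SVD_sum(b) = [[-0.09, 1.75, -0.47], [-0.09, 1.63, -0.44], [-0.04, 0.74, -0.2]] + [[0.74, -0.37, -1.52], [-0.56, 0.28, 1.15], [-0.52, 0.26, 1.06]] + [[-0.31,-0.05,-0.14],  [1.03,0.18,0.46],  [-1.54,-0.27,-0.68]]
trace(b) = 2.61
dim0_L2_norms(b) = [2.16, 2.58, 2.43]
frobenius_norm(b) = 4.15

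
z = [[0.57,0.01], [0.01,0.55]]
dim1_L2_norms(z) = [0.57, 0.55]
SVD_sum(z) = [[0.49, 0.20], [0.2, 0.08]] + [[0.08, -0.19], [-0.19, 0.47]]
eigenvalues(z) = [0.57, 0.55]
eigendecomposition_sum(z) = [[0.49, 0.20], [0.20, 0.08]] + [[0.08, -0.19], [-0.19, 0.47]]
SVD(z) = [[-0.92, -0.38], [-0.38, 0.92]] @ diag([0.5741421356237311, 0.545857864376269]) @ [[-0.92, -0.38], [-0.38, 0.92]]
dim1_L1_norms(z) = [0.58, 0.56]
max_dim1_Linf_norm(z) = 0.57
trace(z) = 1.12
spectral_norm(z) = 0.57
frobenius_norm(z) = 0.79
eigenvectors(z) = [[0.92, -0.38], [0.38, 0.92]]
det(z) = 0.31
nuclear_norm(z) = 1.12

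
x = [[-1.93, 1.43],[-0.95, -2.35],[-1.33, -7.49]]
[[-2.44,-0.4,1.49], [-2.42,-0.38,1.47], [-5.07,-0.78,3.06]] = x @ [[1.56, 0.25, -0.95], [0.40, 0.06, -0.24]]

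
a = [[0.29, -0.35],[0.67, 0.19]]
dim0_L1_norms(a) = [0.96, 0.54]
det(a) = 0.29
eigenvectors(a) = [[0.06+0.58j, 0.06-0.58j], [0.81+0.00j, 0.81-0.00j]]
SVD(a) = [[-0.36, -0.93], [-0.93, 0.36]] @ diag([0.7312793729840802, 0.39601828069927597]) @ [[-1.0, -0.07], [-0.07, 1.0]]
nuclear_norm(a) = 1.13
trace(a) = 0.48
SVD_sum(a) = [[0.26,0.02], [0.68,0.05]] + [[0.03, -0.37], [-0.01, 0.14]]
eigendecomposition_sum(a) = [[0.14+0.23j,  (-0.17+0.09j)], [(0.34-0.17j),  0.09+0.25j]] + [[(0.14-0.23j),-0.17-0.09j],  [(0.34+0.17j),0.09-0.25j]]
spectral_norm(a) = 0.73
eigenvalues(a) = [(0.24+0.48j), (0.24-0.48j)]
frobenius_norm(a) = 0.83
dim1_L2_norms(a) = [0.45, 0.7]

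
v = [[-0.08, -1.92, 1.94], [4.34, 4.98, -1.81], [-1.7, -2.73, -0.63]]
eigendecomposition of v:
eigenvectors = [[0.50-0.32j, (0.5+0.32j), -0.40+0.00j], [(-0.74+0j), (-0.74-0j), 0.49+0.00j], [0.33-0.02j, (0.33+0.02j), (0.77+0j)]]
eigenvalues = [(2.87+1.84j), (2.87-1.84j), (-1.47+0j)]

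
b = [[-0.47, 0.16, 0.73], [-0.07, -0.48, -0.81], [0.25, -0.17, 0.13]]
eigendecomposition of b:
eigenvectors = [[-0.42, 0.71, -0.81], [0.61, 0.69, 0.51], [-0.67, -0.11, 0.3]]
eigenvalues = [0.45, -0.43, -0.84]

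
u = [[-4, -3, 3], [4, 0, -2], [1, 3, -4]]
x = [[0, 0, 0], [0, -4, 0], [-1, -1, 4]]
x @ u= [[0, 0, 0], [-16, 0, 8], [4, 15, -17]]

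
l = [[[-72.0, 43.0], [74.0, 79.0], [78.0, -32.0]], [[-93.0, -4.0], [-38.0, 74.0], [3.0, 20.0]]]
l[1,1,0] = -38.0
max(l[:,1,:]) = 79.0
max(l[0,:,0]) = 78.0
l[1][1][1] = 74.0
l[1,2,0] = 3.0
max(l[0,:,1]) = 79.0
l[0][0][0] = -72.0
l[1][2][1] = 20.0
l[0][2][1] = -32.0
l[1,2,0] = 3.0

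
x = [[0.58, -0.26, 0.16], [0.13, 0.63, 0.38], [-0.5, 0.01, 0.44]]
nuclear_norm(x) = 2.01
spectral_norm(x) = 0.85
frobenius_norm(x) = 1.20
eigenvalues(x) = [(0.41+0.4j), (0.41-0.4j), (0.84+0j)]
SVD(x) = [[-0.55, -0.48, 0.68], [0.53, -0.83, -0.17], [0.65, 0.27, 0.71]] @ diag([0.8483458130443571, 0.711895514558973, 0.4527848913567281]) @ [[-0.68, 0.57, 0.47], [-0.74, -0.56, -0.39], [0.04, -0.61, 0.79]]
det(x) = 0.27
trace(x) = 1.65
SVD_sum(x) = [[0.31, -0.26, -0.22],[-0.30, 0.26, 0.21],[-0.37, 0.31, 0.26]] + [[0.25,0.19,0.13],[0.44,0.33,0.23],[-0.14,-0.11,-0.07]] + [[0.01, -0.19, 0.25], [-0.00, 0.05, -0.06], [0.01, -0.20, 0.26]]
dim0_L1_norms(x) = [1.21, 0.9, 0.98]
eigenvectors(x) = [[0.03-0.52j, (0.03+0.52j), (-0.41+0j)], [(-0.39-0.4j), -0.39+0.40j, (0.74+0j)], [(0.64+0j), (0.64-0j), (0.54+0j)]]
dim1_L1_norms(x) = [1.0, 1.14, 0.95]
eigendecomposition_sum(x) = [[(0.2+0.12j), -0.01+0.13j, 0.16-0.08j], [(0.23-0.07j), 0.10+0.10j, (0.05-0.19j)], [-0.13+0.25j, (-0.16+0j), 0.12+0.19j]] + [[(0.2-0.12j), -0.01-0.13j, (0.16+0.08j)],[0.23+0.07j, 0.10-0.10j, (0.05+0.19j)],[-0.13-0.25j, -0.16-0.00j, (0.12-0.19j)]] + [[(0.19+0j), -0.25-0.00j, -0.16+0.00j], [-0.34-0.00j, 0.44+0.00j, (0.29-0j)], [(-0.25-0j), (0.32+0j), (0.21-0j)]]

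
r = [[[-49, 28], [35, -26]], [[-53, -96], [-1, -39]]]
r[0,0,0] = -49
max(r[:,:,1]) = 28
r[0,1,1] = -26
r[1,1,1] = -39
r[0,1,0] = 35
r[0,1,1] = -26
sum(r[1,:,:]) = -189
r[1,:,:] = [[-53, -96], [-1, -39]]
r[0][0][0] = -49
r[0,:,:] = [[-49, 28], [35, -26]]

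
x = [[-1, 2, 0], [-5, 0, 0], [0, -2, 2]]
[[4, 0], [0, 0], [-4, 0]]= x @ [[0, 0], [2, 0], [0, 0]]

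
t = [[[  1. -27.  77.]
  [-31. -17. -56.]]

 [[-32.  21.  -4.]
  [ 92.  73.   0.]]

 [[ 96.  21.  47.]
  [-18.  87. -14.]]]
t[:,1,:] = [[-31.0, -17.0, -56.0], [92.0, 73.0, 0.0], [-18.0, 87.0, -14.0]]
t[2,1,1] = 87.0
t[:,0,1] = [-27.0, 21.0, 21.0]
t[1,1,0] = 92.0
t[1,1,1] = 73.0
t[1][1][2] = 0.0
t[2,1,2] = -14.0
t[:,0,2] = [77.0, -4.0, 47.0]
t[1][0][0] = -32.0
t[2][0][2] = 47.0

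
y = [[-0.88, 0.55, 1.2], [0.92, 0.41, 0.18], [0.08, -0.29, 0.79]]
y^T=[[-0.88, 0.92, 0.08], [0.55, 0.41, -0.29], [1.20, 0.18, 0.79]]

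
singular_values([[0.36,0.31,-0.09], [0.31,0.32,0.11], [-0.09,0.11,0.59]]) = [0.65, 0.62, 0.0]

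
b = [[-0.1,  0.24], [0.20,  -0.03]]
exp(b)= [[0.93, 0.23], [0.19, 0.99]]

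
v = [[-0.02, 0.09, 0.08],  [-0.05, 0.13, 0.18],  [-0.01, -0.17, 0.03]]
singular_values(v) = [0.27, 0.15, 0.0]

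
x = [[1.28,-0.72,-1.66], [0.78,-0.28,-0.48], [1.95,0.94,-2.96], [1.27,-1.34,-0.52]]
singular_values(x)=[4.36, 1.94, 0.37]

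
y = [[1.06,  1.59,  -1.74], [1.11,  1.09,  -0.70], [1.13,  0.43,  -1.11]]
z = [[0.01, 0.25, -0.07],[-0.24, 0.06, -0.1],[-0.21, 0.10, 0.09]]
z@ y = [[0.21,0.26,-0.11], [-0.30,-0.36,0.49], [-0.01,-0.19,0.20]]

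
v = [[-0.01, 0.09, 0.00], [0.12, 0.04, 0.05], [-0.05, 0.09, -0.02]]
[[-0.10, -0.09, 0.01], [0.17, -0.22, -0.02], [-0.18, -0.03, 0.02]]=v@[[1.43,-1.50,0.06], [-0.97,-1.19,0.08], [0.84,0.08,-0.65]]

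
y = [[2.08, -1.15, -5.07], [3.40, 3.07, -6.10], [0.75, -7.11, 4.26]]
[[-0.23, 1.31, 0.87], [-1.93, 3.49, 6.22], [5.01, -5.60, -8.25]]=y@[[0.44, -0.25, 0.45], [-0.46, 0.48, 1.07], [0.33, -0.47, -0.23]]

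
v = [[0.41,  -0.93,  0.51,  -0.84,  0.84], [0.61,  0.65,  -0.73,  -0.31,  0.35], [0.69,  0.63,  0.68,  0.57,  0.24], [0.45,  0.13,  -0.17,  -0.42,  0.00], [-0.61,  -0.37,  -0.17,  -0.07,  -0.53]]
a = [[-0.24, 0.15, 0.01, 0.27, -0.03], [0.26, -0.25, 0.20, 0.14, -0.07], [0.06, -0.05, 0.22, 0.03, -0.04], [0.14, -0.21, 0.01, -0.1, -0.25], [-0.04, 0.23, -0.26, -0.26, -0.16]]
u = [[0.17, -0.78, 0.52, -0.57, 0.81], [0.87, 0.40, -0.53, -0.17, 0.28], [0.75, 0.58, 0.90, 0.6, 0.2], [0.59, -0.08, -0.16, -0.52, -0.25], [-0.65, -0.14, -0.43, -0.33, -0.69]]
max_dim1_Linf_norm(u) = 0.9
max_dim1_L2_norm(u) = 1.45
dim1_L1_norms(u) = [2.85, 2.25, 3.03, 1.6, 2.24]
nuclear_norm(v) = 4.93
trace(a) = -0.53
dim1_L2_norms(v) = [1.64, 1.24, 1.31, 0.65, 0.91]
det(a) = 0.00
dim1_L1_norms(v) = [3.53, 2.65, 2.81, 1.17, 1.75]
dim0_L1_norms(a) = [0.74, 0.89, 0.7, 0.8, 0.55]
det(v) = 0.00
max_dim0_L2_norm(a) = 0.43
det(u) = -0.19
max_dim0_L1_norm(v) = 2.77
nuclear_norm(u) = 5.18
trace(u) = 0.26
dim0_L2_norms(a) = [0.39, 0.43, 0.4, 0.41, 0.31]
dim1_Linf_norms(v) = [0.93, 0.73, 0.69, 0.45, 0.61]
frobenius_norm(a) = 0.87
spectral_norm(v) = 1.69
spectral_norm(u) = 1.81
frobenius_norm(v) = 2.69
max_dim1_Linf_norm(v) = 0.93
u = a + v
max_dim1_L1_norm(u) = 3.03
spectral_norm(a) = 0.64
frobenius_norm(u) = 2.69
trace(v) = 0.79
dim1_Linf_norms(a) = [0.27, 0.26, 0.22, 0.25, 0.26]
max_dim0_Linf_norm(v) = 0.93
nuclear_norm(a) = 1.64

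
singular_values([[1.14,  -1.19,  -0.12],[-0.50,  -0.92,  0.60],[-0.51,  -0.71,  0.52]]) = [1.76, 1.46, 0.0]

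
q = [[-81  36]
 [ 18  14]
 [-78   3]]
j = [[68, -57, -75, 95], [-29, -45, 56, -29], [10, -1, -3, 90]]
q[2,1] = 3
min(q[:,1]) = 3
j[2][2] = -3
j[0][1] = -57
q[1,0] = 18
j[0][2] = -75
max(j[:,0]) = 68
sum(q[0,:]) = -45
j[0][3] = 95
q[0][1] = 36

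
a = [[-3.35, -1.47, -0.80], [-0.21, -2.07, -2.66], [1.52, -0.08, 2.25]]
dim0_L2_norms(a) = [3.68, 2.54, 3.57]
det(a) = 19.03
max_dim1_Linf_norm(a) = 3.35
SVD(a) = [[-0.67, 0.67, 0.31],[-0.56, -0.73, 0.39],[0.49, 0.09, 0.87]] @ diag([4.8792366949843595, 2.5968810871591295, 1.5021843739945162]) @ [[0.64, 0.43, 0.64],[-0.76, 0.2, 0.62],[0.14, -0.88, 0.46]]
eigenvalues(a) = [(2.32+0j), (-2.75+0.81j), (-2.75-0.81j)]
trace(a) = -3.17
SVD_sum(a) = [[-2.09, -1.42, -2.09], [-1.74, -1.18, -1.74], [1.51, 1.02, 1.51]] + [[-1.33, 0.35, 1.08],[1.45, -0.38, -1.18],[-0.17, 0.05, 0.14]] + [[0.06, -0.41, 0.21], [0.08, -0.51, 0.26], [0.18, -1.15, 0.6]]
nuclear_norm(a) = 8.98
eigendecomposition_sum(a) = [[(0.01+0j), -0.00+0.00j, (0.03+0j)], [(-0.36+0j), (0.14+0j), (-1.32-0j)], [0.59+0.00j, (-0.24+0j), (2.17+0j)]] + [[(-1.68-0.66j), -0.73-2.49j, (-0.42-1.5j)], [(0.07+1.03j), (-1.11+1j), (-0.67+0.59j)], [0.46+0.29j, 0.08+0.79j, (0.04+0.47j)]] + [[-1.68+0.66j,-0.73+2.49j,-0.42+1.50j], [0.07-1.03j,(-1.11-1j),(-0.67-0.59j)], [0.46-0.29j,0.08-0.79j,0.04-0.47j]]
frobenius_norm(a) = 5.73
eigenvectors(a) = [[-0.01+0.00j, 0.84+0.00j, (0.84-0j)], [0.52+0.00j, (-0.21-0.43j), (-0.21+0.43j)], [-0.86+0.00j, -0.25-0.05j, (-0.25+0.05j)]]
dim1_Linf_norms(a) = [3.35, 2.66, 2.25]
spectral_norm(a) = 4.88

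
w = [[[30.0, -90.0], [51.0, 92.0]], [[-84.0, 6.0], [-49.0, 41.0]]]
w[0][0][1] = -90.0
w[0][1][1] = 92.0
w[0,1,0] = 51.0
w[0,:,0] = [30.0, 51.0]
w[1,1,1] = 41.0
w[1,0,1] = 6.0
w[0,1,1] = 92.0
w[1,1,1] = 41.0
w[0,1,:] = [51.0, 92.0]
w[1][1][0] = -49.0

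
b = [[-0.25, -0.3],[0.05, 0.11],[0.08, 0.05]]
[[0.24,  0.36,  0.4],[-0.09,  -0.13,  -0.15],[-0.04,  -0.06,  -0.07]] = b @ [[-0.02, -0.03, -0.04], [-0.77, -1.19, -1.31]]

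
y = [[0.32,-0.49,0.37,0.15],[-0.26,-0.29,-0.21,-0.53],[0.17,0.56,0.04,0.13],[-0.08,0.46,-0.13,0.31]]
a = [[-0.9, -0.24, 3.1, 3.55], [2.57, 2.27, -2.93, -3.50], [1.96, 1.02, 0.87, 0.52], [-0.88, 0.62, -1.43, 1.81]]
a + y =[[-0.58,-0.73,3.47,3.7],[2.31,1.98,-3.14,-4.03],[2.13,1.58,0.91,0.65],[-0.96,1.08,-1.56,2.12]]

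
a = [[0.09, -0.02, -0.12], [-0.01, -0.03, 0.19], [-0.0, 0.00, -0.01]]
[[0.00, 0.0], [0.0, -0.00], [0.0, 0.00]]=a@[[0.0, 0.02], [0.00, 0.01], [-0.00, -0.01]]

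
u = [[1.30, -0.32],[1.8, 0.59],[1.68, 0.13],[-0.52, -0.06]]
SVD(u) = [[-0.44, 0.77],[-0.65, -0.62],[-0.59, 0.11],[0.18, -0.0]] @ diag([2.850887538930378, 0.6051778584610401]) @ [[-0.99, -0.12], [0.12, -0.99]]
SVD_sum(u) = [[1.25,  0.15], [1.84,  0.22], [1.67,  0.2], [-0.52,  -0.06]] + [[0.05, -0.47],[-0.04, 0.37],[0.01, -0.07],[-0.00, 0.0]]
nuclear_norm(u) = 3.46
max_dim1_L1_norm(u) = 2.39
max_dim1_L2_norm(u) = 1.89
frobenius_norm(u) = 2.91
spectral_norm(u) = 2.85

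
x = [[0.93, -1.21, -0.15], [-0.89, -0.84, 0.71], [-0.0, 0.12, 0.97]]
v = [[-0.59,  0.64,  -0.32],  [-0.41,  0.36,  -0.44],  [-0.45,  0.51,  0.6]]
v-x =[[-1.52, 1.85, -0.17], [0.48, 1.20, -1.15], [-0.45, 0.39, -0.37]]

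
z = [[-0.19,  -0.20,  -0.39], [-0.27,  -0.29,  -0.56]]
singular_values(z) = [0.84, 0.0]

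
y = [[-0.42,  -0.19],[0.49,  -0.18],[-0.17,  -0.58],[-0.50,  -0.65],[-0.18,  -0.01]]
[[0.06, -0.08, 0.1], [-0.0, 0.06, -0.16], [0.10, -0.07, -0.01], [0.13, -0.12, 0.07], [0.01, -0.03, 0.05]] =y@[[-0.06, 0.15, -0.29], [-0.16, 0.07, 0.11]]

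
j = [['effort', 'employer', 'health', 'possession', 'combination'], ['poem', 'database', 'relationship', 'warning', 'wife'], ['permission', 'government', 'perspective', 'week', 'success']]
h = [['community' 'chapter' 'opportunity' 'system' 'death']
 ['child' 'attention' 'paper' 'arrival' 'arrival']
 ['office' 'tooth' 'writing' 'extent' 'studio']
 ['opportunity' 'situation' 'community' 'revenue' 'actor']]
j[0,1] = 'employer'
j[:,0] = ['effort', 'poem', 'permission']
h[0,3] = 'system'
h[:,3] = ['system', 'arrival', 'extent', 'revenue']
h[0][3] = 'system'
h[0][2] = 'opportunity'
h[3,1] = 'situation'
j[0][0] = 'effort'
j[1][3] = 'warning'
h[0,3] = 'system'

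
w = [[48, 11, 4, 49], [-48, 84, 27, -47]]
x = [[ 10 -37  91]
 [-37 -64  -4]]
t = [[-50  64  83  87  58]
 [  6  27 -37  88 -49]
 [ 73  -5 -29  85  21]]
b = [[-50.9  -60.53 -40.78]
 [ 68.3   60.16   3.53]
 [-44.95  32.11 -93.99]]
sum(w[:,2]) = 31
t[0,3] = 87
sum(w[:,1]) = 95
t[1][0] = 6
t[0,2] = 83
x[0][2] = 91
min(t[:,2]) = -37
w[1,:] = [-48, 84, 27, -47]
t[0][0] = -50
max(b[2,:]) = 32.11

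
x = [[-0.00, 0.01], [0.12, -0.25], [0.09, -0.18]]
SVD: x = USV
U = [[-0.03, -0.86], [0.81, 0.28], [0.59, -0.43]]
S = [0.34, 0.01]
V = [[0.44, -0.90], [-0.9, -0.44]]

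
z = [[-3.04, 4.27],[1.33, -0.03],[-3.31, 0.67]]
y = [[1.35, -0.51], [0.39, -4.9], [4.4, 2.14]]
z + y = [[-1.69, 3.76], [1.72, -4.93], [1.09, 2.81]]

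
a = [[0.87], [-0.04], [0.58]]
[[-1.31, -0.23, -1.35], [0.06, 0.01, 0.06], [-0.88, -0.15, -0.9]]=a @ [[-1.51, -0.26, -1.55]]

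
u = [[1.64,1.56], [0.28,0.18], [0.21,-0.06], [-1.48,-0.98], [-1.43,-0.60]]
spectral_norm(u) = 3.25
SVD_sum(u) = [[1.82, 1.31],[0.27, 0.19],[0.11, 0.08],[-1.44, -1.04],[-1.23, -0.88]] + [[-0.18, 0.25], [0.01, -0.01], [0.10, -0.14], [-0.04, 0.06], [-0.20, 0.28]]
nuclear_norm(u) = 3.75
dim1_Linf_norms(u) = [1.64, 0.28, 0.21, 1.48, 1.43]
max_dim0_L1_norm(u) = 5.04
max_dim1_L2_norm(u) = 2.26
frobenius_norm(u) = 3.29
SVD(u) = [[-0.69,0.61], [-0.10,-0.04], [-0.04,-0.34], [0.55,0.14], [0.46,0.7]] @ diag([3.253714120417151, 0.5007438692565715]) @ [[-0.81,  -0.59],[-0.59,  0.81]]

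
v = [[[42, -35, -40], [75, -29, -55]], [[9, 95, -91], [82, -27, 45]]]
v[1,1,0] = 82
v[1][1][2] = 45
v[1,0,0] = 9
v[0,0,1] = -35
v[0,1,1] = -29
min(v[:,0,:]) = -91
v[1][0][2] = -91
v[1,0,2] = -91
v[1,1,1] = -27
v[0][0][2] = -40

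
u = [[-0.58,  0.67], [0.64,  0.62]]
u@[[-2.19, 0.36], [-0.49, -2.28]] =[[0.94, -1.74], [-1.71, -1.18]]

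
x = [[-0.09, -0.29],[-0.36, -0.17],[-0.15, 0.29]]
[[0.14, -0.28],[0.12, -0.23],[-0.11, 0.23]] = x @ [[-0.13, 0.21], [-0.44, 0.9]]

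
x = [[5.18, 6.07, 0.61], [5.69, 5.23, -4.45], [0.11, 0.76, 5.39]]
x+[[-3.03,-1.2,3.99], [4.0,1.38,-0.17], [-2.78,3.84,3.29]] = [[2.15, 4.87, 4.6], [9.69, 6.61, -4.62], [-2.67, 4.60, 8.68]]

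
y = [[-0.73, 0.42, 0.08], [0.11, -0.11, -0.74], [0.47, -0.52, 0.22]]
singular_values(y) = [1.09, 0.78, 0.17]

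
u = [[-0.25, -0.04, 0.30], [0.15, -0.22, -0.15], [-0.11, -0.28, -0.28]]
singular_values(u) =[0.53, 0.34, 0.15]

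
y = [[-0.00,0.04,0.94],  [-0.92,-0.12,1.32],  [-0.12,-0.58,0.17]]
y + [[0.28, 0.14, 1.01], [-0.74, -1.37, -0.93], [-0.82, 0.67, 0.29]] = [[0.28, 0.18, 1.95], [-1.66, -1.49, 0.39], [-0.94, 0.09, 0.46]]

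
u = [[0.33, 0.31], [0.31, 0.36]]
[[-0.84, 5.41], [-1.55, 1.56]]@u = [[1.40, 1.69], [-0.03, 0.08]]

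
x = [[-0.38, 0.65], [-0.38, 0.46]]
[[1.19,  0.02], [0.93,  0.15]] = x@[[-0.81, -1.24], [1.35, -0.69]]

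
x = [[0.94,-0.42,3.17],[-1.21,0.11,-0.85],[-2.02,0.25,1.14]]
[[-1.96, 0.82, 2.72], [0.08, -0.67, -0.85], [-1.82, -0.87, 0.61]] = x @ [[0.47, 0.47, 0.13], [-0.01, -0.14, -0.15], [-0.76, 0.1, 0.8]]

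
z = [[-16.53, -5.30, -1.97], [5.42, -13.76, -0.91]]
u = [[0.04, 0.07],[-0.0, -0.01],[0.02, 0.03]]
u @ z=[[-0.28, -1.18, -0.14], [-0.05, 0.14, 0.01], [-0.17, -0.52, -0.07]]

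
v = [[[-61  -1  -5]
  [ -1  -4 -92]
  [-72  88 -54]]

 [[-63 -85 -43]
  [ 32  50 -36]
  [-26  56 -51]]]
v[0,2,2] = -54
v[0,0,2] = -5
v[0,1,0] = -1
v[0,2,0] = -72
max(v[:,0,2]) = -5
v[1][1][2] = -36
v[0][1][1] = -4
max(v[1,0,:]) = -43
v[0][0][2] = -5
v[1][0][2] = -43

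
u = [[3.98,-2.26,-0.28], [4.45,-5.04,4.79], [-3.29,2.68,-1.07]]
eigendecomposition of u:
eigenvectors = [[0.20, 0.85, 0.49], [0.91, 0.16, 0.78], [-0.36, -0.50, 0.39]]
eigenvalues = [-6.0, 3.71, 0.16]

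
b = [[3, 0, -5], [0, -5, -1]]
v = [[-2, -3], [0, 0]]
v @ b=[[-6, 15, 13], [0, 0, 0]]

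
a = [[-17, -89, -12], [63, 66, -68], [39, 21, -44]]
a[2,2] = -44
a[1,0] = 63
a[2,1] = 21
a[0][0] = -17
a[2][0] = 39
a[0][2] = -12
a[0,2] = -12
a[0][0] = -17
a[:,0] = [-17, 63, 39]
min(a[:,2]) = -68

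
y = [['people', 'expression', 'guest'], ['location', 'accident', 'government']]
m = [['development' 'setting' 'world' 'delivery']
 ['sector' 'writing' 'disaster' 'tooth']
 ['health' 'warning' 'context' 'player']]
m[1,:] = ['sector', 'writing', 'disaster', 'tooth']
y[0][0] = 'people'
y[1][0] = 'location'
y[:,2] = ['guest', 'government']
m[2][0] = 'health'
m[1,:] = ['sector', 'writing', 'disaster', 'tooth']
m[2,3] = 'player'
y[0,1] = 'expression'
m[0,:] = ['development', 'setting', 'world', 'delivery']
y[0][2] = 'guest'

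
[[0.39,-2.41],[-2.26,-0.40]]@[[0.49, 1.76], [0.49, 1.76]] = [[-0.99, -3.56],  [-1.30, -4.68]]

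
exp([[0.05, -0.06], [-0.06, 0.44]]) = [[1.05,-0.08], [-0.08,1.56]]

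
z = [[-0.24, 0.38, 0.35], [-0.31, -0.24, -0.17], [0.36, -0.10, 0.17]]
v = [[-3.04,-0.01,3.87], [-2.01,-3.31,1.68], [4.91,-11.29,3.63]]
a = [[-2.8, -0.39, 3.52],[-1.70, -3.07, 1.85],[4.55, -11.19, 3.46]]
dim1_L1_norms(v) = [6.92, 7.0, 19.83]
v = a + z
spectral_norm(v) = 13.12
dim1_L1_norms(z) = [0.97, 0.72, 0.63]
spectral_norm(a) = 12.86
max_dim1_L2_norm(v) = 12.84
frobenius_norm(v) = 14.38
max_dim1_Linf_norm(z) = 0.38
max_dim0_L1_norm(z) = 0.91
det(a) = 82.33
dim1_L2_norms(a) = [4.51, 3.97, 12.57]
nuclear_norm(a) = 19.29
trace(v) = -2.72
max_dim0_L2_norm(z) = 0.53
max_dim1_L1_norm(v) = 19.83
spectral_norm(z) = 0.60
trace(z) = -0.31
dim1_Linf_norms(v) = [3.87, 3.31, 11.29]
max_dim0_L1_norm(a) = 14.65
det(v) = 129.43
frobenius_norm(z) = 0.82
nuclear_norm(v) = 20.50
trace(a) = -2.41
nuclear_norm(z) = 1.30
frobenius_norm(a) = 13.93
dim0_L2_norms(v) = [6.11, 11.77, 5.57]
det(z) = 0.05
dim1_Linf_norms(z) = [0.38, 0.31, 0.36]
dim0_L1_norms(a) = [9.05, 14.65, 8.83]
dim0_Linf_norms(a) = [4.55, 11.19, 3.52]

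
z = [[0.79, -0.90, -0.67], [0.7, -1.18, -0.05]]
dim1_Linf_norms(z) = [0.9, 1.18]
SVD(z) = [[-0.71, -0.71], [-0.71, 0.71]] @ diag([1.879481384247707, 0.4852316212555869]) @ [[-0.56, 0.78, 0.27], [-0.13, -0.41, 0.90]]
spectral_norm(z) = 1.88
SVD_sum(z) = [[0.74,-1.04,-0.36], [0.75,-1.04,-0.36]] + [[0.05, 0.14, -0.31], [-0.05, -0.14, 0.31]]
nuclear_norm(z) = 2.36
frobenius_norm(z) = 1.94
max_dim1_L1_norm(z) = 2.36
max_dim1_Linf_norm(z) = 1.18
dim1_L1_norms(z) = [2.36, 1.93]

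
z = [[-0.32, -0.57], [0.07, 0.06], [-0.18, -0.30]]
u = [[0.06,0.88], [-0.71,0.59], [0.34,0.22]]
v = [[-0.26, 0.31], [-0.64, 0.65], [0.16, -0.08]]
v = u + z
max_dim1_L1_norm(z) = 0.89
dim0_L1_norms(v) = [1.06, 1.04]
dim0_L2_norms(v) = [0.71, 0.72]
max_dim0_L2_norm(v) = 0.72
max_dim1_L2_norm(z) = 0.65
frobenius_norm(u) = 1.34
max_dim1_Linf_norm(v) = 0.65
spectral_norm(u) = 1.14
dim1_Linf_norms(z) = [0.57, 0.07, 0.3]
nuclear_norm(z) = 0.78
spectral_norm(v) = 1.01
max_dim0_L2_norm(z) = 0.65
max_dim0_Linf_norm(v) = 0.65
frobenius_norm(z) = 0.75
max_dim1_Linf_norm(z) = 0.57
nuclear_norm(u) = 1.84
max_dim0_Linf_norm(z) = 0.57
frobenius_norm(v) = 1.01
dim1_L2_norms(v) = [0.4, 0.91, 0.18]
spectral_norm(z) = 0.75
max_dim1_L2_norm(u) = 0.92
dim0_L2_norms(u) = [0.79, 1.08]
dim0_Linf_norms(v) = [0.64, 0.65]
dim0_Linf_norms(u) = [0.71, 0.88]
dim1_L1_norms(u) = [0.94, 1.3, 0.56]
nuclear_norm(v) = 1.08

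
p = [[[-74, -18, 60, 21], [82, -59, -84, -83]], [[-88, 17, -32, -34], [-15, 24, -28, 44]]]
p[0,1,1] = -59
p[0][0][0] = -74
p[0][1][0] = 82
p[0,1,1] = -59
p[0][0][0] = -74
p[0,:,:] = [[-74, -18, 60, 21], [82, -59, -84, -83]]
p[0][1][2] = -84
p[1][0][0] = -88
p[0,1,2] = -84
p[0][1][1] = -59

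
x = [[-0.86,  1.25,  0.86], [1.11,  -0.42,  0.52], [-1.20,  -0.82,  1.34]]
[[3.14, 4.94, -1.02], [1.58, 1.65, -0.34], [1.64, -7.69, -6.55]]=x @ [[0.68, 3.31, 1.52], [1.21, 5.73, 1.87], [2.57, 0.73, -2.38]]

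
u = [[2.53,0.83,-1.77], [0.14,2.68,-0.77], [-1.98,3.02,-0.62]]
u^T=[[2.53, 0.14, -1.98], [0.83, 2.68, 3.02], [-1.77, -0.77, -0.62]]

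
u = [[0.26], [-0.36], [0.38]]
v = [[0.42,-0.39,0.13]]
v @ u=[[0.30]]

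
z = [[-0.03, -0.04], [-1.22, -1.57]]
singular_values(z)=[1.99, 0.0]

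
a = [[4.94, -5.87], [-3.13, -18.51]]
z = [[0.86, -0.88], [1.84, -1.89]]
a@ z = [[-6.55, 6.75], [-36.75, 37.74]]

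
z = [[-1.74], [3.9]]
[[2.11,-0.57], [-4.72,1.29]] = z @ [[-1.21,0.33]]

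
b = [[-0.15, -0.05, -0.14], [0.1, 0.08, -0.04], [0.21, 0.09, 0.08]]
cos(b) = [[1.01, 0.0, -0.01], [0.01, 1.0, 0.01], [0.00, -0.0, 1.01]]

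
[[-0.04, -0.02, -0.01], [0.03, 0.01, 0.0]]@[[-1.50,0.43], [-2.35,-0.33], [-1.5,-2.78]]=[[0.12, 0.02], [-0.07, 0.01]]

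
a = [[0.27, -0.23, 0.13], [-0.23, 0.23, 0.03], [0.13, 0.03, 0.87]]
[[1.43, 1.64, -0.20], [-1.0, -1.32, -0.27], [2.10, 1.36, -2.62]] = a @ [[1.9, 3.86, 0.38], [-2.73, -2.01, -0.41], [2.22, 1.06, -3.05]]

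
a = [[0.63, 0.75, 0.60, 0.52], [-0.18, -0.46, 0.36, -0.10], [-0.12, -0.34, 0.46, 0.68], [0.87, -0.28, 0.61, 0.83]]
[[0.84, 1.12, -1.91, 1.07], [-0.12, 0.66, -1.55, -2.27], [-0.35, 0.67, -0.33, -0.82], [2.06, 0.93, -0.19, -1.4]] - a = [[0.21,0.37,-2.51,0.55], [0.06,1.12,-1.91,-2.17], [-0.23,1.01,-0.79,-1.5], [1.19,1.21,-0.8,-2.23]]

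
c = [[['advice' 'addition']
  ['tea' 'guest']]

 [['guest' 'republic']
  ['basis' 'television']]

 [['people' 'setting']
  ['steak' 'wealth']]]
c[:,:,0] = [['advice', 'tea'], ['guest', 'basis'], ['people', 'steak']]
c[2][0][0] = 'people'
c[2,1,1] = 'wealth'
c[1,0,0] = 'guest'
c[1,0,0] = 'guest'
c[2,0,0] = 'people'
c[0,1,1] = 'guest'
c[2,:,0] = ['people', 'steak']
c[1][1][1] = 'television'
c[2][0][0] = 'people'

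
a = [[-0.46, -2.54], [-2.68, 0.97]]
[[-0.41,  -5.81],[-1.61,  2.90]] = a@ [[0.62, -0.24],[0.05, 2.33]]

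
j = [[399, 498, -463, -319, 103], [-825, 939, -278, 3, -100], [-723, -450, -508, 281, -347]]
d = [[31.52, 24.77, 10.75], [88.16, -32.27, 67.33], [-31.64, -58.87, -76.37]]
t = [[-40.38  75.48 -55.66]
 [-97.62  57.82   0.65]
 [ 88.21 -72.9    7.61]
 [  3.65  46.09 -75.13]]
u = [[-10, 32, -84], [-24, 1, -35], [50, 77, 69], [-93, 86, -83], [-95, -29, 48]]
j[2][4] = -347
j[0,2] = -463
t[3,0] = 3.65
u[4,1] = -29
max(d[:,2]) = 67.33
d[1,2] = 67.33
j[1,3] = 3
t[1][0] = -97.62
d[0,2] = 10.75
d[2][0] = -31.64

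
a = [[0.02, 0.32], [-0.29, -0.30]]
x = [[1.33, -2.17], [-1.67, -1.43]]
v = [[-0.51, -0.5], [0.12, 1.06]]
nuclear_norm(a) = 0.67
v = a @ x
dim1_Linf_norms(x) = [2.17, 1.67]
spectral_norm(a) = 0.50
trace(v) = 0.55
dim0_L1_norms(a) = [0.31, 0.62]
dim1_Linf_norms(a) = [0.32, 0.3]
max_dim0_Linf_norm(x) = 2.17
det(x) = -5.53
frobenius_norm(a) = 0.53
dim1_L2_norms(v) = [0.71, 1.07]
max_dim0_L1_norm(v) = 1.56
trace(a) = -0.28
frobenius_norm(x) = 3.36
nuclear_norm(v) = 1.62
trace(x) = -0.10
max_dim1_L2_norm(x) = 2.55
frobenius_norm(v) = 1.28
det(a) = 0.09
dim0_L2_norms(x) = [2.13, 2.6]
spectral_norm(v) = 1.22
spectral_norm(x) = 2.62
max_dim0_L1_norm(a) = 0.62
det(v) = -0.48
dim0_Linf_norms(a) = [0.29, 0.32]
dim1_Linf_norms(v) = [0.51, 1.06]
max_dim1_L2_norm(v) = 1.07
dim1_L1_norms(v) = [1.01, 1.18]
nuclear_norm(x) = 4.73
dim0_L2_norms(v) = [0.52, 1.17]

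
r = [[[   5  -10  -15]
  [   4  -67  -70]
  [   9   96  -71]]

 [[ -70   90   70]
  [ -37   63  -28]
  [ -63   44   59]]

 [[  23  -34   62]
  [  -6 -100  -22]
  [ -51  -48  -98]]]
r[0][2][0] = 9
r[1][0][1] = 90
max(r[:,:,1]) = 96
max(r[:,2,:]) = 96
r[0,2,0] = 9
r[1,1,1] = 63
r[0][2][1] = 96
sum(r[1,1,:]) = -2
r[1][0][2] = 70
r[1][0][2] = 70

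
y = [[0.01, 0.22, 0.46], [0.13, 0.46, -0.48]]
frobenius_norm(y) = 0.85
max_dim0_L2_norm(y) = 0.66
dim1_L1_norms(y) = [0.69, 1.07]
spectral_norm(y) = 0.72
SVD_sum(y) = [[-0.05, -0.14, 0.27], [0.1, 0.29, -0.57]] + [[0.06, 0.36, 0.19], [0.03, 0.17, 0.09]]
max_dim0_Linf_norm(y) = 0.48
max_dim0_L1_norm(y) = 0.94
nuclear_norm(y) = 1.17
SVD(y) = [[-0.42, 0.91], [0.91, 0.42]] @ diag([0.71694921743629, 0.45275138831094847]) @ [[0.16,0.45,-0.88], [0.14,0.87,0.47]]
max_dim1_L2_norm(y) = 0.68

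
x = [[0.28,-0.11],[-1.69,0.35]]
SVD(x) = [[-0.17, 0.99],[0.99, 0.17]] @ diag([1.7511654541022954, 0.05019514277996098]) @ [[-0.98, 0.21], [-0.21, -0.98]]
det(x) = -0.09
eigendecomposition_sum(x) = [[-0.06, -0.01], [-0.23, -0.05]] + [[0.34, -0.1],[-1.46, 0.4]]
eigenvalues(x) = [-0.12, 0.75]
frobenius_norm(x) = 1.75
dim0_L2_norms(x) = [1.71, 0.37]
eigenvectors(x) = [[-0.27, 0.23], [-0.96, -0.97]]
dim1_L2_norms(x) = [0.3, 1.73]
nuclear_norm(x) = 1.80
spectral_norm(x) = 1.75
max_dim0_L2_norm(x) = 1.71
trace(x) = 0.63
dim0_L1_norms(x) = [1.97, 0.46]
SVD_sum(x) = [[0.29, -0.06], [-1.69, 0.36]] + [[-0.01,  -0.05],  [-0.00,  -0.01]]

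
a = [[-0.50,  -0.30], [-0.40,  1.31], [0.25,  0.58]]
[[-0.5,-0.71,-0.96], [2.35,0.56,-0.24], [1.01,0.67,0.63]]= a@[[-0.07, 0.98, 1.72], [1.77, 0.73, 0.34]]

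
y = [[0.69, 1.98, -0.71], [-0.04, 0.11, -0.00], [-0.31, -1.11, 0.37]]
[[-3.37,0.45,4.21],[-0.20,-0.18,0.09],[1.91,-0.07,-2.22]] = y @ [[0.49, 1.41, 1.63], [-1.67, -1.12, 1.37], [0.56, -2.38, -0.53]]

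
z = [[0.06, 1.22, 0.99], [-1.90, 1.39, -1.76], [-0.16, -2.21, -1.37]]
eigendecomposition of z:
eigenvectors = [[0.23, 0.76, -0.58], [0.81, 0.22, 0.11], [-0.54, -0.61, 0.81]]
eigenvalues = [2.02, -0.38, -1.56]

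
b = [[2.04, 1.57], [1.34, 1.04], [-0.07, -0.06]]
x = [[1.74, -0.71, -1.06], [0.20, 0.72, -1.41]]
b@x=[[3.86,  -0.32,  -4.38], [2.54,  -0.2,  -2.89], [-0.13,  0.01,  0.16]]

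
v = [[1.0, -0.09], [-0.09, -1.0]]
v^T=[[1.0,-0.09], [-0.09,-1.0]]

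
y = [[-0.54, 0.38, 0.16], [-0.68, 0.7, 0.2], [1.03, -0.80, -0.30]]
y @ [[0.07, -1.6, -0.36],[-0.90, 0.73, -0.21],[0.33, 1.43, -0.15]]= [[-0.33, 1.37, 0.09], [-0.61, 1.88, 0.07], [0.69, -2.66, -0.16]]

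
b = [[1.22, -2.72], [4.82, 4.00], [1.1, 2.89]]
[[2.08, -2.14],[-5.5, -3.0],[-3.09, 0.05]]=b @ [[-0.37, -0.93], [-0.93, 0.37]]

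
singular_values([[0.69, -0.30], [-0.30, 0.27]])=[0.85, 0.11]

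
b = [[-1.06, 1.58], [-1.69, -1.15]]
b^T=[[-1.06, -1.69], [1.58, -1.15]]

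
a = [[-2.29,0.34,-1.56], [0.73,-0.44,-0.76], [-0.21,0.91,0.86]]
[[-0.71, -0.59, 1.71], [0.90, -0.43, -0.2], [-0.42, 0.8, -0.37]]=a@[[0.77,  0.12,  -0.7],[0.29,  0.60,  -0.42],[-0.61,  0.33,  -0.16]]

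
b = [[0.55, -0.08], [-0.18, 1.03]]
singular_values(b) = [1.06, 0.52]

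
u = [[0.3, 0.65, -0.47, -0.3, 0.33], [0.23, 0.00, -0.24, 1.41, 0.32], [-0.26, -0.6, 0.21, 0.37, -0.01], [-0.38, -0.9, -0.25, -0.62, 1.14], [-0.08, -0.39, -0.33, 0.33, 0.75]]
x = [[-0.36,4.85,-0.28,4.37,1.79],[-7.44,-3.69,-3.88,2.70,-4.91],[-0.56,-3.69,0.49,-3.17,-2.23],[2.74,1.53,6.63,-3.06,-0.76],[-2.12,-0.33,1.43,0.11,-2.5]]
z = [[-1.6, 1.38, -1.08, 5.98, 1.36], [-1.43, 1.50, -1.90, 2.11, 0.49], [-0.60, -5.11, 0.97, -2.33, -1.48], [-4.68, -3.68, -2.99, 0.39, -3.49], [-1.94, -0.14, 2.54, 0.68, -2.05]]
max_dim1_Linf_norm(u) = 1.41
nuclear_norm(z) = 23.58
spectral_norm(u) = 1.82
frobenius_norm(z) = 12.75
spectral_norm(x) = 12.48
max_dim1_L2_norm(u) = 1.64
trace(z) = -0.79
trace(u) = 0.64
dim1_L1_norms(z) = [11.4, 7.43, 10.49, 15.23, 7.35]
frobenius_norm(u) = 2.72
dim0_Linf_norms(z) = [4.68, 5.11, 2.99, 5.98, 3.49]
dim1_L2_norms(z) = [6.58, 3.55, 5.92, 7.53, 3.86]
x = u @ z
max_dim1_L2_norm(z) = 7.53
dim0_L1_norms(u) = [1.25, 2.54, 1.5, 3.03, 2.55]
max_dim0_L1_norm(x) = 14.09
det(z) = -257.67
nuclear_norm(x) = 27.08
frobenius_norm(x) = 16.35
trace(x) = -9.12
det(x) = 0.60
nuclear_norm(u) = 4.69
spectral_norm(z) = 8.91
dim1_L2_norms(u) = [0.97, 1.48, 0.78, 1.64, 0.97]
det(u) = 0.00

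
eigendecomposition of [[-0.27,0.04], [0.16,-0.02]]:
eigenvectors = [[-0.86,-0.14], [0.51,-0.99]]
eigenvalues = [-0.29, 0.0]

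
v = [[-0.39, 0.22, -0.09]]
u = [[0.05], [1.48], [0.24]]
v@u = [[0.28]]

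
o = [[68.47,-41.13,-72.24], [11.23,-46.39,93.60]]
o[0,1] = -41.13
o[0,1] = -41.13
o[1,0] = 11.23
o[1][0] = 11.23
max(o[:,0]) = 68.47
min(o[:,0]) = 11.23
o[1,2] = 93.6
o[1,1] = -46.39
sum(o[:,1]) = -87.52000000000001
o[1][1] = -46.39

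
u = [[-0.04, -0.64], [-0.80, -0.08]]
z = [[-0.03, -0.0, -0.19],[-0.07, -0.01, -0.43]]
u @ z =[[0.05,0.01,0.28], [0.03,0.00,0.19]]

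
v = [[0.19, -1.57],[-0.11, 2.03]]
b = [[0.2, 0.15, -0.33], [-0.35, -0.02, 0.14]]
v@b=[[0.59, 0.06, -0.28],[-0.73, -0.06, 0.32]]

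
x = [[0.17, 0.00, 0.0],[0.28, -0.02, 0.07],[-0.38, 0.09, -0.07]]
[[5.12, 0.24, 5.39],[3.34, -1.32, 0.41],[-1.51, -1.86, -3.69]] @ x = [[-1.11, 0.48, -0.36],[0.04, 0.06, -0.12],[0.62, -0.29, 0.13]]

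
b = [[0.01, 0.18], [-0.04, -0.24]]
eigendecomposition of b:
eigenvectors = [[0.98, -0.64], [-0.18, 0.77]]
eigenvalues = [-0.02, -0.21]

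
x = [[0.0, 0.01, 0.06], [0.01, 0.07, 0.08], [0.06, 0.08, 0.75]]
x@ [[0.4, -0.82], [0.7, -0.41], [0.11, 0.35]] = [[0.01, 0.02], [0.06, -0.01], [0.16, 0.18]]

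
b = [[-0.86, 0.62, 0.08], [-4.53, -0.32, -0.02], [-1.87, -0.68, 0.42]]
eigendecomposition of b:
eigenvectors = [[(-0.05+0.32j), (-0.05-0.32j), (0.01+0j)], [-0.84+0.00j, -0.84-0.00j, -0.10+0.00j], [(-0.43-0.13j), -0.43+0.13j, 0.99+0.00j]]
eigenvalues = [(-0.61+1.71j), (-0.61-1.71j), (0.46+0j)]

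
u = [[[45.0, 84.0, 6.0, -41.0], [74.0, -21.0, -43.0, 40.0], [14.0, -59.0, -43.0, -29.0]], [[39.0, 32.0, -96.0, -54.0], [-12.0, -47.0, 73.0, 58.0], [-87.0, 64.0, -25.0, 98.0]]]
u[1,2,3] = 98.0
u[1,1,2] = 73.0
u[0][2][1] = -59.0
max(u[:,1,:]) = 74.0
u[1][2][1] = 64.0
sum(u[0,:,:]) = 27.0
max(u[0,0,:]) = 84.0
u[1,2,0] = -87.0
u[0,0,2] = 6.0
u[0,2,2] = -43.0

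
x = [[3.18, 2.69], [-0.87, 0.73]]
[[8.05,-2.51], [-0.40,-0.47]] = x@[[1.49,-0.12], [1.23,-0.79]]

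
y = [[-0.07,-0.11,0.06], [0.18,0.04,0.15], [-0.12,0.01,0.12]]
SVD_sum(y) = [[-0.06, -0.02, -0.03], [0.20, 0.06, 0.09], [-0.05, -0.01, -0.02]] + [[-0.04, -0.02, 0.09], [-0.02, -0.01, 0.06], [-0.05, -0.03, 0.14]] + [[0.02, -0.07, -0.01], [0.00, -0.01, -0.00], [-0.02, 0.05, 0.0]]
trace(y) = 0.09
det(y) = 0.00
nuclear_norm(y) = 0.53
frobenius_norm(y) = 0.33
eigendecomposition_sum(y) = [[(-0.04+0.08j), -0.05-0.01j, (0.04+0.02j)], [0.10+0.04j, 0.00+0.07j, 0.02-0.06j], [-0.05+0.01j, (-0.01-0.02j), 0.02j]] + [[(-0.04-0.08j), -0.05+0.01j, (0.04-0.02j)], [0.10-0.04j, -0.07j, (0.02+0.06j)], [(-0.05-0.01j), -0.01+0.02j, 0.00-0.02j]] + [[(0.01-0j),  -0.01+0.00j,  -0.02+0.00j], [(-0.03+0j),  0.04-0.00j,  0.11-0.00j], [(-0.03+0j),  (0.04-0j),  (0.11-0j)]]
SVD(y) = [[-0.28,-0.52,-0.81], [0.93,-0.34,-0.10], [-0.23,-0.78,0.58]] @ diag([0.24421560761378663, 0.192687429585206, 0.09607440594495116]) @ [[0.88, 0.27, 0.39], [0.35, 0.18, -0.92], [-0.32, 0.95, 0.07]]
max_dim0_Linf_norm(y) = 0.18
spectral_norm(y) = 0.24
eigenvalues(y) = [(-0.03+0.17j), (-0.03-0.17j), (0.15+0j)]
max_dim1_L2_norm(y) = 0.24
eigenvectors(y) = [[0.07-0.57j, 0.07+0.57j, -0.15+0.00j], [-0.75+0.00j, -0.75-0.00j, 0.69+0.00j], [(0.27-0.15j), 0.27+0.15j, (0.71+0j)]]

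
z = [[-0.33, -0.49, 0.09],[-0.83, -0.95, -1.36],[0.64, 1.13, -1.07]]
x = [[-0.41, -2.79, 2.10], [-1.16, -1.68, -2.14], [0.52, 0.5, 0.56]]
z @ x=[[0.75,1.79,0.41], [0.74,3.23,-0.47], [-2.13,-4.22,-1.67]]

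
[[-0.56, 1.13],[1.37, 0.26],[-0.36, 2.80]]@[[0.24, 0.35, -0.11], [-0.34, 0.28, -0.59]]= [[-0.52, 0.12, -0.61], [0.24, 0.55, -0.30], [-1.04, 0.66, -1.61]]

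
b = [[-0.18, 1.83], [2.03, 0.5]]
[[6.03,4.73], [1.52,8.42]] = b @ [[-0.06, 3.43], [3.29, 2.92]]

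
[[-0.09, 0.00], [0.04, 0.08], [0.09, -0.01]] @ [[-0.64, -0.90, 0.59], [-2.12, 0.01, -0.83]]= [[0.06,0.08,-0.05],[-0.20,-0.04,-0.04],[-0.04,-0.08,0.06]]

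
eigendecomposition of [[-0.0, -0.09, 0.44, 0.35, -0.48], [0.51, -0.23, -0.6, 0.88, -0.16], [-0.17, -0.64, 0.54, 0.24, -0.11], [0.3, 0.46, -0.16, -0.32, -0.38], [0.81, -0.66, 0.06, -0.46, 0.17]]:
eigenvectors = [[-0.14+0.00j, 0.26+0.53j, 0.26-0.53j, 0.18+0.00j, -0.12+0.00j], [-0.59+0.00j, 0.26+0.08j, 0.26-0.08j, 0.55+0.00j, (-0.78+0j)], [0.44+0.00j, (0.09+0.41j), 0.09-0.41j, 0.45+0.00j, -0.42+0.00j], [-0.41+0.00j, (0.09+0.17j), (0.09-0.17j), 0.26+0.00j, 0.40+0.00j], [(0.53+0j), 0.60+0.00j, 0.60-0.00j, 0.62+0.00j, -0.19+0.00j]]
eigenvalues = [(1.1+0j), (0.17+0.54j), (0.17-0.54j), (-0.32+0j), (-0.96+0j)]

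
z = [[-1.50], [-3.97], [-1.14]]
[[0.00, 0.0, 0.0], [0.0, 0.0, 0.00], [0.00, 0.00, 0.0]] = z @ [[-0.0, 0.0, -0.00]]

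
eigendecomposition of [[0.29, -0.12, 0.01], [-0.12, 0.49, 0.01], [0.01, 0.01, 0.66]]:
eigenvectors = [[-0.9, -0.43, 0.01], [-0.42, 0.9, 0.05], [0.03, -0.04, 1.00]]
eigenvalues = [0.23, 0.55, 0.66]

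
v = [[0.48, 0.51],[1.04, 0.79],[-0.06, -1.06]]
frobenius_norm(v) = 1.82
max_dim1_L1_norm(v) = 1.83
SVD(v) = [[-0.41, -0.12], [-0.74, -0.53], [0.53, -0.84]] @ diag([1.6862723303359979, 0.6927377771878788]) @ [[-0.59,-0.80],[-0.8,0.59]]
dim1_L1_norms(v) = [0.99, 1.83, 1.12]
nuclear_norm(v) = 2.38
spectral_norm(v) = 1.69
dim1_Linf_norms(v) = [0.51, 1.04, 1.06]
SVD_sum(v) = [[0.41, 0.56],  [0.75, 1.01],  [-0.53, -0.71]] + [[0.07, -0.05], [0.29, -0.22], [0.47, -0.35]]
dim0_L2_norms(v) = [1.15, 1.42]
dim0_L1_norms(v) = [1.58, 2.36]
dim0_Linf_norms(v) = [1.04, 1.06]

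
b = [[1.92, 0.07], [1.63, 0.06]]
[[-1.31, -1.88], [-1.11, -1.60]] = b@[[-0.72, -0.97], [1.03, -0.32]]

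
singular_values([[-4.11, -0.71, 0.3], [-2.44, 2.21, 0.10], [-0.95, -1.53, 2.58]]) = [4.96, 3.31, 1.63]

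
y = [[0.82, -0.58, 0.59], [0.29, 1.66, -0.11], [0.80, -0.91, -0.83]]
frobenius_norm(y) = 2.52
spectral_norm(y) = 2.03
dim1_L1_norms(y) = [1.99, 2.06, 2.54]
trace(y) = 1.65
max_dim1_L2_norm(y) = 1.69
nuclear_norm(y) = 4.14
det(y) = -2.24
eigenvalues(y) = [(-1.12+0j), (1.38+0.29j), (1.38-0.29j)]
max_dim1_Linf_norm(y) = 1.66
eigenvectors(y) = [[0.27+0.00j, -0.78+0.00j, -0.78-0.00j], [(-0.07+0j), 0.33+0.31j, 0.33-0.31j], [-0.96+0.00j, -0.43-0.07j, (-0.43+0.07j)]]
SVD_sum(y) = [[0.19, -0.69, -0.06], [-0.39, 1.45, 0.14], [0.30, -1.11, -0.1]] + [[0.20, 0.06, -0.12], [0.62, 0.20, -0.36], [0.68, 0.22, -0.4]] + [[0.43, 0.05, 0.77],[0.06, 0.01, 0.11],[-0.18, -0.02, -0.33]]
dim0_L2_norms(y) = [1.18, 1.98, 1.02]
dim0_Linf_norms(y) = [0.82, 1.66, 0.83]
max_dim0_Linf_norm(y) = 1.66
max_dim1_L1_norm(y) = 2.54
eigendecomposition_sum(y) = [[-0.12+0.00j, (0.06+0j), 0.28-0.00j], [0.03-0.00j, -0.02-0.00j, (-0.07+0j)], [0.44-0.00j, -0.23-0.00j, -0.98+0.00j]] + [[0.47+0.82j,-0.32+1.76j,0.16+0.11j],[0.13-0.53j,0.84-0.61j,-0.02-0.11j],[0.18+0.49j,-0.34+0.93j,0.07+0.08j]] + [[(0.47-0.82j), -0.32-1.76j, 0.16-0.11j], [(0.13+0.53j), (0.84+0.61j), -0.02+0.11j], [0.18-0.49j, -0.34-0.93j, 0.07-0.08j]]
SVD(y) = [[-0.35,-0.21,-0.91],[0.74,-0.66,-0.14],[-0.57,-0.72,0.39]] @ diag([2.0339899582211656, 1.1336345394630831, 0.9713174459422562]) @ [[-0.26, 0.96, 0.09],[-0.83, -0.27, 0.48],[-0.49, -0.05, -0.87]]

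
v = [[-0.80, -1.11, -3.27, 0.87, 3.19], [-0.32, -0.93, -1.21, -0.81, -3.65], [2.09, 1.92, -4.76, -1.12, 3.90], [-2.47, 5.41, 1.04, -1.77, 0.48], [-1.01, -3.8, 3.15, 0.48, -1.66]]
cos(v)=[[0.09,  -10.26,  -3.86,  5.52,  -1.85], [0.49,  0.67,  -0.06,  -1.83,  -0.70], [2.35,  -4.73,  -4.29,  -1.55,  -5.37], [-9.23,  7.49,  13.03,  1.73,  6.69], [-0.09,  2.97,  0.59,  -0.67,  0.86]]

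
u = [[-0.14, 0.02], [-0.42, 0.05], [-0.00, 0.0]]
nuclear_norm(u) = 0.45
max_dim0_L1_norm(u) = 0.56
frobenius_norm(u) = 0.45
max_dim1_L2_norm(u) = 0.42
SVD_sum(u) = [[-0.14, 0.02],[-0.42, 0.05],[0.0, 0.00]] + [[0.0, 0.0], [-0.00, -0.00], [0.00, 0.00]]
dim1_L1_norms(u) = [0.16, 0.47, 0.0]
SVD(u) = [[-0.32, -0.95], [-0.95, 0.32], [0.0, 0.0]] @ diag([0.4459710139837014, 0.0031392174740109036]) @ [[0.99, -0.12], [-0.12, -0.99]]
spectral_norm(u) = 0.45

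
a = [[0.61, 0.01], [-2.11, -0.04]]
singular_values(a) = [2.2, 0.0]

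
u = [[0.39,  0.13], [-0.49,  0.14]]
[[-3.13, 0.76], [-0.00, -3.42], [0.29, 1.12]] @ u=[[-1.59,  -0.30],[1.68,  -0.48],[-0.44,  0.19]]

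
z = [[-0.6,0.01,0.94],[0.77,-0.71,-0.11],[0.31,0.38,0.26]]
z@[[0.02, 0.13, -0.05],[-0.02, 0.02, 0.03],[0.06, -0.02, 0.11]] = [[0.04, -0.1, 0.13], [0.02, 0.09, -0.07], [0.01, 0.04, 0.02]]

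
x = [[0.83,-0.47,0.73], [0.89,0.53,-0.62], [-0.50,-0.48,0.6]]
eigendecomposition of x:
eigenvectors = [[(-0.67+0j), -0.67-0.00j, (-0.06+0j)], [(0.01+0.59j), (0.01-0.59j), 0.80+0.00j], [(-0.13-0.43j), -0.13+0.43j, 0.59+0.00j]]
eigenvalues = [(0.98+0.88j), (0.98-0.88j), 0j]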